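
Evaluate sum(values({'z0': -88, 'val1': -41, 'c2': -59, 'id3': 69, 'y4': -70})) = (-88) + (-41) + (-59) + 69 + (-70)
= -189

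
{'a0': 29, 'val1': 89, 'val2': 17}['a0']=29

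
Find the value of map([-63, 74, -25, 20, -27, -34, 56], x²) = [3969, 5476, 625, 400, 729, 1156, 3136]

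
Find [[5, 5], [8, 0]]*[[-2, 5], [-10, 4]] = C[0][0] = (5)*(-2) + (5)*(-10) = -60
C[0][1] = (5)*(5) + (5)*(4) = 45
C[1][0] = (8)*(-2) + (0)*(-10) = -16
C[1][1] = (8)*(5) + (0)*(4) = 40
= [[-60, 45], [-16, 40]]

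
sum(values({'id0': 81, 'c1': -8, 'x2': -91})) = -18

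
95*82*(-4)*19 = -592040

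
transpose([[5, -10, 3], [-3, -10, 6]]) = [[5, -3], [-10, -10], [3, 6]]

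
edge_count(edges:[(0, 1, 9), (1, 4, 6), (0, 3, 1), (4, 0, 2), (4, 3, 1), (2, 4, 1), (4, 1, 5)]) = 7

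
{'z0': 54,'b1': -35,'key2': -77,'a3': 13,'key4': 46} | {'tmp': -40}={'z0': 54, 'b1': -35, 'key2': -77, 'a3': 13, 'key4': 46, 'tmp': -40}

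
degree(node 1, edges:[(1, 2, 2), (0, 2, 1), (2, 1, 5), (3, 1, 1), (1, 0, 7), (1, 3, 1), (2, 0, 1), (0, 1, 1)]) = 6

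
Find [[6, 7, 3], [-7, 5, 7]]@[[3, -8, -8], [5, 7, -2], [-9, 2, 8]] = C[0][0] = (6)*(3) + (7)*(5) + (3)*(-9) = 26
C[0][1] = (6)*(-8) + (7)*(7) + (3)*(2) = 7
C[0][2] = (6)*(-8) + (7)*(-2) + (3)*(8) = -38
C[1][0] = (-7)*(3) + (5)*(5) + (7)*(-9) = -59
C[1][1] = (-7)*(-8) + (5)*(7) + (7)*(2) = 105
C[1][2] = (-7)*(-8) + (5)*(-2) + (7)*(8) = 102
= [[26, 7, -38], [-59, 105, 102]]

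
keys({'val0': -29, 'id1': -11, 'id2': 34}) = ['val0', 'id1', 'id2']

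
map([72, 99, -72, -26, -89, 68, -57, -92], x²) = [5184, 9801, 5184, 676, 7921, 4624, 3249, 8464]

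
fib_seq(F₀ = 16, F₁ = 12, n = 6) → [16, 12, 28, 40, 68, 108]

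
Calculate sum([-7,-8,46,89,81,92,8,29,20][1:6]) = 300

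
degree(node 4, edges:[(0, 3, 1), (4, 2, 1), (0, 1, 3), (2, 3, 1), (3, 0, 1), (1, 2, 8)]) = incident: (4,2)
= 1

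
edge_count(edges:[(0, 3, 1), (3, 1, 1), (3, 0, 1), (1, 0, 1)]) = 4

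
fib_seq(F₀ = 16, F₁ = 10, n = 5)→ F_2 = F_1 + F_0 = 26
F_3 = F_2 + F_1 = 36
F_4 = F_3 + F_2 = 62
= [16, 10, 26, 36, 62]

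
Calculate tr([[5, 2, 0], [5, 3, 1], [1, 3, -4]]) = 4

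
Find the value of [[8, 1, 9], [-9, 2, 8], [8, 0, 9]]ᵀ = [[8, -9, 8], [1, 2, 0], [9, 8, 9]]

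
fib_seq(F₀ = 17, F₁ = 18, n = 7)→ [17, 18, 35, 53, 88, 141, 229]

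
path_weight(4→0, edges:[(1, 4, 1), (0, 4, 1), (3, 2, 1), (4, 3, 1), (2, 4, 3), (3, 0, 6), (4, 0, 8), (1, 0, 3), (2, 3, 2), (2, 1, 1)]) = w(4→0)=8
= 8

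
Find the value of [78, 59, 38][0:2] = [78, 59]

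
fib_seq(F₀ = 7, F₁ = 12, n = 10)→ [7, 12, 19, 31, 50, 81, 131, 212, 343, 555]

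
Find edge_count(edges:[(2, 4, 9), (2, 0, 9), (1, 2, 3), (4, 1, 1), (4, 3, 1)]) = 5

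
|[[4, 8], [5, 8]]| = -8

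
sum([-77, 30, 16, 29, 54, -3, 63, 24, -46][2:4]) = slice → [16, 29]
16 + 29
= 45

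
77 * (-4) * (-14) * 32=137984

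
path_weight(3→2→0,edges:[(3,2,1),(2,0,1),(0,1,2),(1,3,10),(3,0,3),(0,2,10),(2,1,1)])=w(3→2)=1 + w(2→0)=1
= 2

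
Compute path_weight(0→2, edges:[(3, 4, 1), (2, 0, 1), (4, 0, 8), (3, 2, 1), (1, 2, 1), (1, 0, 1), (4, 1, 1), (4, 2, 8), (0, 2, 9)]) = w(0→2)=9
= 9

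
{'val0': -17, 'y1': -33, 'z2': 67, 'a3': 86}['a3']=86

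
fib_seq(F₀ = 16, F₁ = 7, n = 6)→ F_2 = F_1 + F_0 = 23
F_3 = F_2 + F_1 = 30
F_4 = F_3 + F_2 = 53
...
= [16, 7, 23, 30, 53, 83]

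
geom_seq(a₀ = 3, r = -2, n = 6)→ [3, -6, 12, -24, 48, -96]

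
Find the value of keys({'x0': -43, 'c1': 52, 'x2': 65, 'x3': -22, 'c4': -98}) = ['x0', 'c1', 'x2', 'x3', 'c4']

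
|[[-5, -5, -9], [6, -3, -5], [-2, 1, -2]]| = (1)*(-5)*det([[-3, -5], [1, -2]]) + (-1)*(-5)*det([[6, -5], [-2, -2]]) + (1)*(-9)*det([[6, -3], [-2, 1]])
= -55 + -110 + 0
= -165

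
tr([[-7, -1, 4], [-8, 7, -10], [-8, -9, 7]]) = 7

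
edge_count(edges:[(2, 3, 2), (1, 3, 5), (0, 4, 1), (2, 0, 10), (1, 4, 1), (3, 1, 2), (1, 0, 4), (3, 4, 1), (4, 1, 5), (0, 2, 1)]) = 10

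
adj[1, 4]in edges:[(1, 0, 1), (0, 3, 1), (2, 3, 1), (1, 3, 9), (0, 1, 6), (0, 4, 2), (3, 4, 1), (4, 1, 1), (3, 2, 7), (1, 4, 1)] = 1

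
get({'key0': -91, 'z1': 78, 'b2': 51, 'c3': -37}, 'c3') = -37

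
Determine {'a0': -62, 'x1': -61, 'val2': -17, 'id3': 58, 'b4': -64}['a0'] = -62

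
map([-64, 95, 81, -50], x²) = [4096, 9025, 6561, 2500]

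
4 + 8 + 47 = 59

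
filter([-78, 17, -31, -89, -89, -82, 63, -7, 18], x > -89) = keep x where x > -89: -78✓, 17✓, -31✓, -89✗, -89✗, -82✓, 63✓, -7✓, 18✓
= [-78, 17, -31, -82, 63, -7, 18]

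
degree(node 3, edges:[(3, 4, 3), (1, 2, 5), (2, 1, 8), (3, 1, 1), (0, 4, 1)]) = incident: (3,4), (3,1)
= 2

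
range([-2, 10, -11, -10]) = 21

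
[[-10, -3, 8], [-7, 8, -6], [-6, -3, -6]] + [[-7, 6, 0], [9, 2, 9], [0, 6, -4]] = [[-17, 3, 8], [2, 10, 3], [-6, 3, -10]]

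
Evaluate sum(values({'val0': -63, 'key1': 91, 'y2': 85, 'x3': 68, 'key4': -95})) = 86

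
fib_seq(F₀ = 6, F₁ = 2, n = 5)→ F_2 = F_1 + F_0 = 8
F_3 = F_2 + F_1 = 10
F_4 = F_3 + F_2 = 18
= [6, 2, 8, 10, 18]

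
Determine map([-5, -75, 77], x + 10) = [5, -65, 87]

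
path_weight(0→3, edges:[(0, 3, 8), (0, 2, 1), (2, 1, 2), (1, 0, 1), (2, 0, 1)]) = w(0→3)=8
= 8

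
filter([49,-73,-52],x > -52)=keep x where x > -52: 49✓, -73✗, -52✗
= [49]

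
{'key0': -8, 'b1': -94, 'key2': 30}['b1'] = -94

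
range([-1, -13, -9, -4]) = 12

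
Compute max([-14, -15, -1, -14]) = -1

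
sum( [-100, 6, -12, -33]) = (-100) + 6 + (-12) + (-33)
= -139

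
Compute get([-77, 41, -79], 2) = -79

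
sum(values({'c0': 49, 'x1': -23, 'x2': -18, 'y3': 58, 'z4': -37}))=49 + (-23) + (-18) + 58 + (-37)
= 29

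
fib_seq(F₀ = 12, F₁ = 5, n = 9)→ [12, 5, 17, 22, 39, 61, 100, 161, 261]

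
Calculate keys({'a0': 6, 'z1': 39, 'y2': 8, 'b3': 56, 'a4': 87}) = ['a0', 'z1', 'y2', 'b3', 'a4']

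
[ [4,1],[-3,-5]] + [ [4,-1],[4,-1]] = [[8, 0], [1, -6]]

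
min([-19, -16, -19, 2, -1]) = -19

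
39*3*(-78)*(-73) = 666198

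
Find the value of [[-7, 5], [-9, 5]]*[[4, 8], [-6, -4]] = [[-58, -76], [-66, -92]]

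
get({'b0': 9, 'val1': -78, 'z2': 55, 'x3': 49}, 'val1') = -78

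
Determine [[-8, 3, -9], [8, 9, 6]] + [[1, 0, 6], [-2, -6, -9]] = [[-7, 3, -3], [6, 3, -3]]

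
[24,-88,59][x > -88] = [24, 59]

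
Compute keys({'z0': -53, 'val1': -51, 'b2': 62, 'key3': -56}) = ['z0', 'val1', 'b2', 'key3']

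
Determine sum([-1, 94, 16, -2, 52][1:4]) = 108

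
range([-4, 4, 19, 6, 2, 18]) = 23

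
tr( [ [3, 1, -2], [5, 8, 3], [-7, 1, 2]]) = diagonal: 3 + 8 + 2
= 13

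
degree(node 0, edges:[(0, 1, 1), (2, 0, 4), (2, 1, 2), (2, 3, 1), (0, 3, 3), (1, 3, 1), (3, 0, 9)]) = 4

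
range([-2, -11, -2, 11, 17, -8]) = 28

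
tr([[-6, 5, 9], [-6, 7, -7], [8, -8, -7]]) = -6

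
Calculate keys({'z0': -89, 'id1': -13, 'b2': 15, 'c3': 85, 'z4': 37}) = ['z0', 'id1', 'b2', 'c3', 'z4']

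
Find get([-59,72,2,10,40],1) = 72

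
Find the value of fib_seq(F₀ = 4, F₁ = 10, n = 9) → [4, 10, 14, 24, 38, 62, 100, 162, 262]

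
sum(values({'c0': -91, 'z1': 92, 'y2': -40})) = (-91) + 92 + (-40)
= -39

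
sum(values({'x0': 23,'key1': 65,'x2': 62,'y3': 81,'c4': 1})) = 23 + 65 + 62 + 81 + 1
= 232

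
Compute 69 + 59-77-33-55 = -37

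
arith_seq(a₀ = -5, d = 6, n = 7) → a_0 = -5 + 0*6 = -5
a_1 = -5 + 1*6 = 1
a_2 = -5 + 2*6 = 7
...
= [-5, 1, 7, 13, 19, 25, 31]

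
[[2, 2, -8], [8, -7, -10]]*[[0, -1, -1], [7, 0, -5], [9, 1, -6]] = C[0][0] = (2)*(0) + (2)*(7) + (-8)*(9) = -58
C[0][1] = (2)*(-1) + (2)*(0) + (-8)*(1) = -10
C[0][2] = (2)*(-1) + (2)*(-5) + (-8)*(-6) = 36
C[1][0] = (8)*(0) + (-7)*(7) + (-10)*(9) = -139
C[1][1] = (8)*(-1) + (-7)*(0) + (-10)*(1) = -18
C[1][2] = (8)*(-1) + (-7)*(-5) + (-10)*(-6) = 87
= [[-58, -10, 36], [-139, -18, 87]]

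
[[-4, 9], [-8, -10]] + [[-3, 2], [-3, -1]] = [[-7, 11], [-11, -11]]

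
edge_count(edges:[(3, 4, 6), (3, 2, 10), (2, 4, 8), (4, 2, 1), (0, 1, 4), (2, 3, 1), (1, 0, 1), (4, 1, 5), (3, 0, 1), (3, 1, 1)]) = 10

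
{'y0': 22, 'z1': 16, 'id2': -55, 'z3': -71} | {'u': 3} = {'y0': 22, 'z1': 16, 'id2': -55, 'z3': -71, 'u': 3}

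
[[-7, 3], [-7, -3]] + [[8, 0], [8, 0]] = [[1, 3], [1, -3]]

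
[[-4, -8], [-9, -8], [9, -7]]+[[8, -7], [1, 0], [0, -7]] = [[4, -15], [-8, -8], [9, -14]]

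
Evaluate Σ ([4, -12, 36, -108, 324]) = 4 + -12 + 36 + -108 + 324
= 244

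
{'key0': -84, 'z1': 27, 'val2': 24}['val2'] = 24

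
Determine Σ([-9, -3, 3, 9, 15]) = 15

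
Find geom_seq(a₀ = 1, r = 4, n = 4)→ [1, 4, 16, 64]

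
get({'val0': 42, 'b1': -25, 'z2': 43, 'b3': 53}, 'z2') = 43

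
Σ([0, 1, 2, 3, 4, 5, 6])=0 + 1 + 2 + 3 + 4 + 5 + 6
= 21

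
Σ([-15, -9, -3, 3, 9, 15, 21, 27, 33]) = 81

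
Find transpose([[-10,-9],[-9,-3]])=[[-10, -9], [-9, -3]]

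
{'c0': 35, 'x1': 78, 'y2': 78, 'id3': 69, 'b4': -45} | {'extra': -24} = {'c0': 35, 'x1': 78, 'y2': 78, 'id3': 69, 'b4': -45, 'extra': -24}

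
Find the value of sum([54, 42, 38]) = 134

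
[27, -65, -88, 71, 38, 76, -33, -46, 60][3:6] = [71, 38, 76]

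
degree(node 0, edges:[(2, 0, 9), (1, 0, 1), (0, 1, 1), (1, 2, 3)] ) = incident: (2,0), (1,0), (0,1)
= 3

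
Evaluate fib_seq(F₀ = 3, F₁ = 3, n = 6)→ F_2 = F_1 + F_0 = 6
F_3 = F_2 + F_1 = 9
F_4 = F_3 + F_2 = 15
...
= [3, 3, 6, 9, 15, 24]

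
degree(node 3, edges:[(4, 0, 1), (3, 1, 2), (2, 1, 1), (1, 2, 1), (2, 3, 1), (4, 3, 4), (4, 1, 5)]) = incident: (3,1), (2,3), (4,3)
= 3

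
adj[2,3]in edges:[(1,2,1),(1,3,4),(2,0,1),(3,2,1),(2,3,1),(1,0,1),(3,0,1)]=1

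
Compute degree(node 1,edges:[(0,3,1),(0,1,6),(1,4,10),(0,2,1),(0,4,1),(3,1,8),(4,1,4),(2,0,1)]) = 4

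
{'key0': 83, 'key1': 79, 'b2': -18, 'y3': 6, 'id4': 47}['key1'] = 79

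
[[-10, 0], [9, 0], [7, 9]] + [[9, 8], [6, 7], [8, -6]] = [[-1, 8], [15, 7], [15, 3]]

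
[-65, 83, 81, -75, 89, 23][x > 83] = [89]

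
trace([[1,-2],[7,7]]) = 8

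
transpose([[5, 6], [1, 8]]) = [[5, 1], [6, 8]]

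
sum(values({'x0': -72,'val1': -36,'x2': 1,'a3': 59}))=(-72) + (-36) + 1 + 59
= -48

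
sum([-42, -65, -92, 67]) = -132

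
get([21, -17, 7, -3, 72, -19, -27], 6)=-27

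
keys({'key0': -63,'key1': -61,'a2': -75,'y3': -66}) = ['key0', 'key1', 'a2', 'y3']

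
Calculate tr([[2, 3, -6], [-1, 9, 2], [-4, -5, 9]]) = 20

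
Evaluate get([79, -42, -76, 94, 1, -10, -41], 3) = 94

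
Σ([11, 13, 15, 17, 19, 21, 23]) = 119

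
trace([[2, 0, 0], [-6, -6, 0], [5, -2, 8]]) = diagonal: 2 + (-6) + 8
= 4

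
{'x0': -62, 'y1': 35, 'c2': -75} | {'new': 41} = {'x0': -62, 'y1': 35, 'c2': -75, 'new': 41}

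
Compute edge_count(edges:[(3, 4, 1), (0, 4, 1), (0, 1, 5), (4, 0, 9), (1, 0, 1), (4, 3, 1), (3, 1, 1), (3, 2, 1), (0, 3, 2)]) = 9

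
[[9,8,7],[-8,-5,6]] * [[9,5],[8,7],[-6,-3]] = C[0][0] = (9)*(9) + (8)*(8) + (7)*(-6) = 103
C[0][1] = (9)*(5) + (8)*(7) + (7)*(-3) = 80
C[1][0] = (-8)*(9) + (-5)*(8) + (6)*(-6) = -148
C[1][1] = (-8)*(5) + (-5)*(7) + (6)*(-3) = -93
= [[103, 80], [-148, -93]]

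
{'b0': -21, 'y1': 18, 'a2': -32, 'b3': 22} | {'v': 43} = {'b0': -21, 'y1': 18, 'a2': -32, 'b3': 22, 'v': 43}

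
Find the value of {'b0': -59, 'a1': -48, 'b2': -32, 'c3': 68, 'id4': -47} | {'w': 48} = {'b0': -59, 'a1': -48, 'b2': -32, 'c3': 68, 'id4': -47, 'w': 48}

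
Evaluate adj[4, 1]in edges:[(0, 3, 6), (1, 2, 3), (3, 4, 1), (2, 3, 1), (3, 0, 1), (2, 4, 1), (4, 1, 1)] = 1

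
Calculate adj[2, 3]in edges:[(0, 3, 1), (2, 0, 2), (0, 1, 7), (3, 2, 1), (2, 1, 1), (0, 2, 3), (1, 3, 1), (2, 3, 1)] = 1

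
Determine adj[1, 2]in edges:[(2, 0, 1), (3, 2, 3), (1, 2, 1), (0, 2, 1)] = 1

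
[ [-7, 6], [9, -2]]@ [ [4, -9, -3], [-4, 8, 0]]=[[-52, 111, 21], [44, -97, -27]]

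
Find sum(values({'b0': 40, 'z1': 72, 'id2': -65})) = 40 + 72 + (-65)
= 47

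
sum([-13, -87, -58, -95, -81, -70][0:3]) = -158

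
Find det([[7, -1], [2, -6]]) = (7)*(-6) - (-1)*(2)
= -40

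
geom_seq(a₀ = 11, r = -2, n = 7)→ [11, -22, 44, -88, 176, -352, 704]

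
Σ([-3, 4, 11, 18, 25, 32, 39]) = (-3) + 4 + 11 + 18 + 25 + 32 + 39
= 126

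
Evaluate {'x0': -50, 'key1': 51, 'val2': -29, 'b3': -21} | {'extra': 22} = {'x0': -50, 'key1': 51, 'val2': -29, 'b3': -21, 'extra': 22}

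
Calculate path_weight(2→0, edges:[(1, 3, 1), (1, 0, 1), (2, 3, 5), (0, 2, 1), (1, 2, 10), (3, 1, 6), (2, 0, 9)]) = w(2→0)=9
= 9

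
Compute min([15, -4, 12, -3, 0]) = -4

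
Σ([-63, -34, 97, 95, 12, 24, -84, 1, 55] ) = (-63) + (-34) + 97 + 95 + 12 + 24 + (-84) + 1 + 55
= 103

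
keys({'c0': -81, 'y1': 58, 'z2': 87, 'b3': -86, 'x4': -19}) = ['c0', 'y1', 'z2', 'b3', 'x4']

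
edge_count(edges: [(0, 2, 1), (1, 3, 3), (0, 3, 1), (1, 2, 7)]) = 4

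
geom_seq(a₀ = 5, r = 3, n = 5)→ a_0 = 5*3^0 = 5
a_1 = 5*3^1 = 15
a_2 = 5*3^2 = 45
...
= [5, 15, 45, 135, 405]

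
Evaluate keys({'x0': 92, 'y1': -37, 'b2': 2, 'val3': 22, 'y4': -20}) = ['x0', 'y1', 'b2', 'val3', 'y4']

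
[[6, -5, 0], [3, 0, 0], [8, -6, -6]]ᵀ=[[6, 3, 8], [-5, 0, -6], [0, 0, -6]]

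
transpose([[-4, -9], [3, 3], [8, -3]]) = [[-4, 3, 8], [-9, 3, -3]]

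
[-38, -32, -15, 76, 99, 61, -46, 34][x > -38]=keep x where x > -38: -38✗, -32✓, -15✓, 76✓, 99✓, 61✓, -46✗, 34✓
= [-32, -15, 76, 99, 61, 34]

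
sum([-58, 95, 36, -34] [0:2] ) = slice → [-58, 95]
(-58) + 95
= 37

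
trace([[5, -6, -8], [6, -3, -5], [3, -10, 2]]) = 4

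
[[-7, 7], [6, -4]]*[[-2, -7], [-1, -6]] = [[7, 7], [-8, -18]]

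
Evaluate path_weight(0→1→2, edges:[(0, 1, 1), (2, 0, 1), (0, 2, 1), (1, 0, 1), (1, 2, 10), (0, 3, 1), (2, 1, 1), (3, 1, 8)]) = 11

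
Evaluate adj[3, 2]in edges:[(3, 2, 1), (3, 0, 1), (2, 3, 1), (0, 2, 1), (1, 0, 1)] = 1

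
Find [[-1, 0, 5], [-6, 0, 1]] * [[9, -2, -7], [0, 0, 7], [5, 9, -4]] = C[0][0] = (-1)*(9) + (0)*(0) + (5)*(5) = 16
C[0][1] = (-1)*(-2) + (0)*(0) + (5)*(9) = 47
C[0][2] = (-1)*(-7) + (0)*(7) + (5)*(-4) = -13
C[1][0] = (-6)*(9) + (0)*(0) + (1)*(5) = -49
C[1][1] = (-6)*(-2) + (0)*(0) + (1)*(9) = 21
C[1][2] = (-6)*(-7) + (0)*(7) + (1)*(-4) = 38
= [[16, 47, -13], [-49, 21, 38]]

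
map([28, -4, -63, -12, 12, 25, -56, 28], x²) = [784, 16, 3969, 144, 144, 625, 3136, 784]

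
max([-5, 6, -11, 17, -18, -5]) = 17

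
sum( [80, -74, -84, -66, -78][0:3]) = -78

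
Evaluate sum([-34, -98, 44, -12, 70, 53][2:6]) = slice → [44, -12, 70, 53]
44 + (-12) + 70 + 53
= 155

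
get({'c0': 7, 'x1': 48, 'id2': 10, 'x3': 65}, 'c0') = 7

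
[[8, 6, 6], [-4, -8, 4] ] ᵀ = [[8, -4], [6, -8], [6, 4]]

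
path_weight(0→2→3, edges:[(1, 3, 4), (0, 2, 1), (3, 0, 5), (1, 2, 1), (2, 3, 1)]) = w(0→2)=1 + w(2→3)=1
= 2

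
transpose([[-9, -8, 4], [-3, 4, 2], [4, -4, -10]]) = [[-9, -3, 4], [-8, 4, -4], [4, 2, -10]]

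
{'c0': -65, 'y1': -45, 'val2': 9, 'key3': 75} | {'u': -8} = {'c0': -65, 'y1': -45, 'val2': 9, 'key3': 75, 'u': -8}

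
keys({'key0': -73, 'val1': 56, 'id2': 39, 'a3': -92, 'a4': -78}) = ['key0', 'val1', 'id2', 'a3', 'a4']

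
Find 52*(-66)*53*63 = -11459448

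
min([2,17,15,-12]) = -12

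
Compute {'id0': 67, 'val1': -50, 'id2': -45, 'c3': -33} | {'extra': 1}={'id0': 67, 'val1': -50, 'id2': -45, 'c3': -33, 'extra': 1}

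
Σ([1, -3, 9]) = 1 + -3 + 9
= 7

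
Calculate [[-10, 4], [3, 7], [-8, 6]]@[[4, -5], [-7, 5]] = [[-68, 70], [-37, 20], [-74, 70]]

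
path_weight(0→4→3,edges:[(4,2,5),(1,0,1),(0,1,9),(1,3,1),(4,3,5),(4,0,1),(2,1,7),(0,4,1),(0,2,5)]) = w(0→4)=1 + w(4→3)=5
= 6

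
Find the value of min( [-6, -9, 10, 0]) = -9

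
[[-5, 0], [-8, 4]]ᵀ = [[-5, -8], [0, 4]]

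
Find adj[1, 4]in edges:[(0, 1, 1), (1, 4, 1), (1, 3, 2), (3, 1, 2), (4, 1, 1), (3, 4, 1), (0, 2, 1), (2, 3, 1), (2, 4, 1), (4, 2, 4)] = 1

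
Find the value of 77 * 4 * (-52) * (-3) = 48048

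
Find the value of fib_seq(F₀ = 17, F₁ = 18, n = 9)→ F_2 = F_1 + F_0 = 35
F_3 = F_2 + F_1 = 53
F_4 = F_3 + F_2 = 88
...
= [17, 18, 35, 53, 88, 141, 229, 370, 599]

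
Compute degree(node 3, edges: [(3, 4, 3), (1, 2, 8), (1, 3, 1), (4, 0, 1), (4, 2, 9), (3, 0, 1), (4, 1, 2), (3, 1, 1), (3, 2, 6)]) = incident: (3,4), (1,3), (3,0), (3,1), (3,2)
= 5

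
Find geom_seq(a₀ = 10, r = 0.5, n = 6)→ a_0 = 10*0.5^0 = 10.0
a_1 = 10*0.5^1 = 5.0
a_2 = 10*0.5^2 = 2.5
...
= [10.0, 5.0, 2.5, 1.25, 0.625, 0.3125]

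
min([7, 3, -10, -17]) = -17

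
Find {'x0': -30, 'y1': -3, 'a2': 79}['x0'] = -30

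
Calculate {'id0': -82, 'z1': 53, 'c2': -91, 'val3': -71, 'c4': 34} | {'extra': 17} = {'id0': -82, 'z1': 53, 'c2': -91, 'val3': -71, 'c4': 34, 'extra': 17}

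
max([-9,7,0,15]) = 15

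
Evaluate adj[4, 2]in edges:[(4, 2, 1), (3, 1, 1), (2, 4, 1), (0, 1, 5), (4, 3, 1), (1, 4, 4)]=1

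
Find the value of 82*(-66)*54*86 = -25133328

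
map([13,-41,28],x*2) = 13*2=26, -41*2=-82, 28*2=56
= [26, -82, 56]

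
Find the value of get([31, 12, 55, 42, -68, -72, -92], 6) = -92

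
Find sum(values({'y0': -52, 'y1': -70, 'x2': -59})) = (-52) + (-70) + (-59)
= -181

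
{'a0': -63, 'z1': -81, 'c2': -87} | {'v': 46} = {'a0': -63, 'z1': -81, 'c2': -87, 'v': 46}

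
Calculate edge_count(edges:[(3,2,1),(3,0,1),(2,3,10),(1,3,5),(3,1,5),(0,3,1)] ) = 6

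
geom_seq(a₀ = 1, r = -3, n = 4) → [1, -3, 9, -27]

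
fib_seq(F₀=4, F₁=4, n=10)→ F_2 = F_1 + F_0 = 8
F_3 = F_2 + F_1 = 12
F_4 = F_3 + F_2 = 20
...
= [4, 4, 8, 12, 20, 32, 52, 84, 136, 220]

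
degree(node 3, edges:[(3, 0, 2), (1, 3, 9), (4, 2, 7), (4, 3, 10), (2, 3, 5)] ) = 4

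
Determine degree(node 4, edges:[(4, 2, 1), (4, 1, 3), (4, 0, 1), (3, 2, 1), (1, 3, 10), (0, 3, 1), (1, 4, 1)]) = 4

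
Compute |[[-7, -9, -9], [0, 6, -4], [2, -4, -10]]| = 712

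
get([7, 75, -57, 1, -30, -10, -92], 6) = -92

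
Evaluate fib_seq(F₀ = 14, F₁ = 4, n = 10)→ [14, 4, 18, 22, 40, 62, 102, 164, 266, 430]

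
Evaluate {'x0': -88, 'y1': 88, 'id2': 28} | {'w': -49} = {'x0': -88, 'y1': 88, 'id2': 28, 'w': -49}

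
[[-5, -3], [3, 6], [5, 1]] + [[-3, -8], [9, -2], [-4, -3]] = [[-8, -11], [12, 4], [1, -2]]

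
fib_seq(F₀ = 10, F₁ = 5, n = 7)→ [10, 5, 15, 20, 35, 55, 90]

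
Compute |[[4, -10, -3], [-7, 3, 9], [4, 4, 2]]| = (1)*(4)*det([[3, 9], [4, 2]]) + (-1)*(-10)*det([[-7, 9], [4, 2]]) + (1)*(-3)*det([[-7, 3], [4, 4]])
= -120 + -500 + 120
= -500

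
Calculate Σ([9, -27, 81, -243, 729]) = 549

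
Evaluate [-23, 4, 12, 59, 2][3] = 59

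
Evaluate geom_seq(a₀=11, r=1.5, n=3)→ [11.0, 16.5, 24.75]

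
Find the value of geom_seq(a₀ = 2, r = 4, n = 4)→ [2, 8, 32, 128]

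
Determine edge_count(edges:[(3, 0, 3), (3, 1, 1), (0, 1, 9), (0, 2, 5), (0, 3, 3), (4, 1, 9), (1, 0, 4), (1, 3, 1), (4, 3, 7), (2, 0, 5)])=10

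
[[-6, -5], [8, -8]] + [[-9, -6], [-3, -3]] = [[-15, -11], [5, -11]]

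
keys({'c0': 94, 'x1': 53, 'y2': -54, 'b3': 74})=['c0', 'x1', 'y2', 'b3']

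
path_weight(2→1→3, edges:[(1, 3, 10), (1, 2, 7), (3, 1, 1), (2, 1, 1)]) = w(2→1)=1 + w(1→3)=10
= 11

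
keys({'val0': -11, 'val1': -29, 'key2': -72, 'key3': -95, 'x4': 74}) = ['val0', 'val1', 'key2', 'key3', 'x4']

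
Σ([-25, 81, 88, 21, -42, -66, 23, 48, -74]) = 54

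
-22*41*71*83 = -5315486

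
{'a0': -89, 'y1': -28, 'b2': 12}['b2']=12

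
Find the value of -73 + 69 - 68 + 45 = -27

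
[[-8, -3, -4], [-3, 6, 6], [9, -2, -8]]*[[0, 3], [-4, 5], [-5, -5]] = C[0][0] = (-8)*(0) + (-3)*(-4) + (-4)*(-5) = 32
C[0][1] = (-8)*(3) + (-3)*(5) + (-4)*(-5) = -19
C[1][0] = (-3)*(0) + (6)*(-4) + (6)*(-5) = -54
C[1][1] = (-3)*(3) + (6)*(5) + (6)*(-5) = -9
C[2][0] = (9)*(0) + (-2)*(-4) + (-8)*(-5) = 48
C[2][1] = (9)*(3) + (-2)*(5) + (-8)*(-5) = 57
= [[32, -19], [-54, -9], [48, 57]]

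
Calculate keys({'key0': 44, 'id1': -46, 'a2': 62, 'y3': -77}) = ['key0', 'id1', 'a2', 'y3']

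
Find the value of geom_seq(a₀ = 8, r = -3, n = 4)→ a_0 = 8*(-3)^0 = 8
a_1 = 8*(-3)^1 = -24
a_2 = 8*(-3)^2 = 72
...
= [8, -24, 72, -216]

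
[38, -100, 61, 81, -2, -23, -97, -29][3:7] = [81, -2, -23, -97]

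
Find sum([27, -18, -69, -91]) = 27 + (-18) + (-69) + (-91)
= -151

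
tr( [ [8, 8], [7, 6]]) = diagonal: 8 + 6
= 14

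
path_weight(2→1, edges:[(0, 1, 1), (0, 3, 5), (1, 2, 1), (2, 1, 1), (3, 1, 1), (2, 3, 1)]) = w(2→1)=1
= 1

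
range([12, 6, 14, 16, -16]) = 32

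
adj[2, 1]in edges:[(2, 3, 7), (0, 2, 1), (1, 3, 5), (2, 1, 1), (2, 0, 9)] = 1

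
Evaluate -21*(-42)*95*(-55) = -4608450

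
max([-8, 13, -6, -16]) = 13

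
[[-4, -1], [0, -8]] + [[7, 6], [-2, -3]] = [[3, 5], [-2, -11]]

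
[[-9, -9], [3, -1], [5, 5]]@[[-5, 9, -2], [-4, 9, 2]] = C[0][0] = (-9)*(-5) + (-9)*(-4) = 81
C[0][1] = (-9)*(9) + (-9)*(9) = -162
C[0][2] = (-9)*(-2) + (-9)*(2) = 0
C[1][0] = (3)*(-5) + (-1)*(-4) = -11
C[1][1] = (3)*(9) + (-1)*(9) = 18
C[1][2] = (3)*(-2) + (-1)*(2) = -8
... (3 more cells)
= [[81, -162, 0], [-11, 18, -8], [-45, 90, 0]]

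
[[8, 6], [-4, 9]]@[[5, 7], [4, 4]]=C[0][0] = (8)*(5) + (6)*(4) = 64
C[0][1] = (8)*(7) + (6)*(4) = 80
C[1][0] = (-4)*(5) + (9)*(4) = 16
C[1][1] = (-4)*(7) + (9)*(4) = 8
= [[64, 80], [16, 8]]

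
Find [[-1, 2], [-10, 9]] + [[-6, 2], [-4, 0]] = [[-7, 4], [-14, 9]]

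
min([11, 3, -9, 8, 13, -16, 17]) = -16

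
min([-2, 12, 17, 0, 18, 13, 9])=-2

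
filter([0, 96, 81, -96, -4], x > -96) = [0, 96, 81, -4]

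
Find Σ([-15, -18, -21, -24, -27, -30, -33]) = -168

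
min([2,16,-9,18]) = -9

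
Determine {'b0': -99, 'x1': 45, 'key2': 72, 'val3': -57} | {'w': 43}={'b0': -99, 'x1': 45, 'key2': 72, 'val3': -57, 'w': 43}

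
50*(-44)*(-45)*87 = 8613000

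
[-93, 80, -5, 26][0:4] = [-93, 80, -5, 26]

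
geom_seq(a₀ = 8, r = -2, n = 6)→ [8, -16, 32, -64, 128, -256]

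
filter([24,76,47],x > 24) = [76, 47]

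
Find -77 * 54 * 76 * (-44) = 13904352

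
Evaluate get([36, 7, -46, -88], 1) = 7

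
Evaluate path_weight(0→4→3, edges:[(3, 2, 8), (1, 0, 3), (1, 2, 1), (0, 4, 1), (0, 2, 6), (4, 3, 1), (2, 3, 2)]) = 2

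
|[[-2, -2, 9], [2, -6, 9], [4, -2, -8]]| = -56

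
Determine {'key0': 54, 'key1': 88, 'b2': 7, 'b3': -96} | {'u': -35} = {'key0': 54, 'key1': 88, 'b2': 7, 'b3': -96, 'u': -35}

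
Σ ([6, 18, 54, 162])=6 + 18 + 54 + 162
= 240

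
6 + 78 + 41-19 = 106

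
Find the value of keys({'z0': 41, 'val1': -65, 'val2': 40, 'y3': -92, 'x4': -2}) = ['z0', 'val1', 'val2', 'y3', 'x4']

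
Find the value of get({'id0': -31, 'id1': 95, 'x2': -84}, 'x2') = -84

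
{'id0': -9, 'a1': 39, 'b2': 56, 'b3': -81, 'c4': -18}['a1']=39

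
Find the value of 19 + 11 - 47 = -17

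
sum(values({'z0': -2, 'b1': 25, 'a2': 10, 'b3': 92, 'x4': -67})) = 58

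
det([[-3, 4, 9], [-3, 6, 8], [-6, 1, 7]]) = 87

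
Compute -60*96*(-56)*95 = 30643200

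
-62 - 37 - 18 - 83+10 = -190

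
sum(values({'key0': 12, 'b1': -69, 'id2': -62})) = 12 + (-69) + (-62)
= -119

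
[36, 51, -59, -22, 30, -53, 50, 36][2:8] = [-59, -22, 30, -53, 50, 36]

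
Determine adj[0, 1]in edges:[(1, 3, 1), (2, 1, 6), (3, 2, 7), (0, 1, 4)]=4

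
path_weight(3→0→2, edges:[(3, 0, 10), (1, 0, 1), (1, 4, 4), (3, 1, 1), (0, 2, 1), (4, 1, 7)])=11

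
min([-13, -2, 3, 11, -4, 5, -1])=-13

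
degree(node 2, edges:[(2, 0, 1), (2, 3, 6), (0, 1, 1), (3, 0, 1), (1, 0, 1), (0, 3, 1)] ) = 2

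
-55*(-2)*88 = 9680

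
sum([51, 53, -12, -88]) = 51 + 53 + (-12) + (-88)
= 4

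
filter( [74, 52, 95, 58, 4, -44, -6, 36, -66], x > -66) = [74, 52, 95, 58, 4, -44, -6, 36]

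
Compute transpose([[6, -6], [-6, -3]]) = [[6, -6], [-6, -3]]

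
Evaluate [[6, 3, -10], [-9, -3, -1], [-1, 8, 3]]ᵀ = [[6, -9, -1], [3, -3, 8], [-10, -1, 3]]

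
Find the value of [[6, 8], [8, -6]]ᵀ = [[6, 8], [8, -6]]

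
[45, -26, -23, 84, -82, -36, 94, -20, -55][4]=-82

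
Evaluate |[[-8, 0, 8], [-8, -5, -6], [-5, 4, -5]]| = (1)*(-8)*det([[-5, -6], [4, -5]]) + (-1)*(0)*det([[-8, -6], [-5, -5]]) + (1)*(8)*det([[-8, -5], [-5, 4]])
= -392 + 0 + -456
= -848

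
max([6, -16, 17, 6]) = 17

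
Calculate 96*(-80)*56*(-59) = 25374720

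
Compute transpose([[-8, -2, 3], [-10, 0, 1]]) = [[-8, -10], [-2, 0], [3, 1]]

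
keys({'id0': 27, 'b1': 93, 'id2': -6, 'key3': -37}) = ['id0', 'b1', 'id2', 'key3']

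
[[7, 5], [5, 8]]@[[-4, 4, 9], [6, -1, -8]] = [[2, 23, 23], [28, 12, -19]]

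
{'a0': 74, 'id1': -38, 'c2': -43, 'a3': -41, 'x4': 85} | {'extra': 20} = {'a0': 74, 'id1': -38, 'c2': -43, 'a3': -41, 'x4': 85, 'extra': 20}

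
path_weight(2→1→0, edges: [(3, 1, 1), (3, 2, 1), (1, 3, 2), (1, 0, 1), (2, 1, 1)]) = 2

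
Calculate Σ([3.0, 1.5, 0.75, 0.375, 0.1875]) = 5.8125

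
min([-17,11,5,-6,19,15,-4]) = -17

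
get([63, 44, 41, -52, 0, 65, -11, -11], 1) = 44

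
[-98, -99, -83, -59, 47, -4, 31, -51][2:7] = [-83, -59, 47, -4, 31]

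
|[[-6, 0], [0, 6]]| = -36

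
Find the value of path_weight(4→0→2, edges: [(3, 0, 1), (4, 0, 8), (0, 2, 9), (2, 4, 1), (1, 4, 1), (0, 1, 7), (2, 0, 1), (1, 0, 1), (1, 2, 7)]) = w(4→0)=8 + w(0→2)=9
= 17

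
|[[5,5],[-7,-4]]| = 15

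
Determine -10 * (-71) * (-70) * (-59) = 2932300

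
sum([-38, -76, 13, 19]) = -82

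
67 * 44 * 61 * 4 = 719312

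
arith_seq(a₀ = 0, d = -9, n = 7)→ a_0 = 0 + 0*-9 = 0
a_1 = 0 + 1*-9 = -9
a_2 = 0 + 2*-9 = -18
...
= [0, -9, -18, -27, -36, -45, -54]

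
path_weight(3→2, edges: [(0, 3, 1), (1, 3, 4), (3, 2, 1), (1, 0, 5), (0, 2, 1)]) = w(3→2)=1
= 1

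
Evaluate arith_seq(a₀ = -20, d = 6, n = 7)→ a_0 = -20 + 0*6 = -20
a_1 = -20 + 1*6 = -14
a_2 = -20 + 2*6 = -8
...
= [-20, -14, -8, -2, 4, 10, 16]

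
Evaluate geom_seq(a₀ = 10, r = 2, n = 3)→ [10, 20, 40]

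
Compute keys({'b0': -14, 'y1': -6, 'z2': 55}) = ['b0', 'y1', 'z2']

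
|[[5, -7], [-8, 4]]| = (5)*(4) - (-7)*(-8)
= -36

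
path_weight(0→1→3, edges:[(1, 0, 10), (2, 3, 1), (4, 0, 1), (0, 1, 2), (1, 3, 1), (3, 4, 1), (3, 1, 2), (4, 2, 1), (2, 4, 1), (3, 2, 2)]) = w(0→1)=2 + w(1→3)=1
= 3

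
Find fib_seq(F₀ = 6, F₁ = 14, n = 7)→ [6, 14, 20, 34, 54, 88, 142]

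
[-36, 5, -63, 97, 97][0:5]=[-36, 5, -63, 97, 97]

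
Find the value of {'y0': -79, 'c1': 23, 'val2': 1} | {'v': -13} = {'y0': -79, 'c1': 23, 'val2': 1, 'v': -13}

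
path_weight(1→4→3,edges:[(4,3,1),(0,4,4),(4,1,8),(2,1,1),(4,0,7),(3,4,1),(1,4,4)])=5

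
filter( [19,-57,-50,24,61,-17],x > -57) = keep x where x > -57: 19✓, -57✗, -50✓, 24✓, 61✓, -17✓
= [19, -50, 24, 61, -17]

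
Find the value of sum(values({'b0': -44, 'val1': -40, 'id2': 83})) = (-44) + (-40) + 83
= -1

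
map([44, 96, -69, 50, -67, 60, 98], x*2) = [88, 192, -138, 100, -134, 120, 196]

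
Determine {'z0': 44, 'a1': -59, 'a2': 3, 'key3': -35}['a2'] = 3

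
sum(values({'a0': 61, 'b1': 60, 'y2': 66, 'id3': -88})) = 61 + 60 + 66 + (-88)
= 99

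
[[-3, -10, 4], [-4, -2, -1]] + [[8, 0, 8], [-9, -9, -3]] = [[5, -10, 12], [-13, -11, -4]]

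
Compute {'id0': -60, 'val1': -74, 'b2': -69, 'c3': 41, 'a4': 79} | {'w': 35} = {'id0': -60, 'val1': -74, 'b2': -69, 'c3': 41, 'a4': 79, 'w': 35}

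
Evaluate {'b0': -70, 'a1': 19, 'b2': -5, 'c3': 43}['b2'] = -5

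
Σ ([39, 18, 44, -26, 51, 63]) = 39 + 18 + 44 + (-26) + 51 + 63
= 189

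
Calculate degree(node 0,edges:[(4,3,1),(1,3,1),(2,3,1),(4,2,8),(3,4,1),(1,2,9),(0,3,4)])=1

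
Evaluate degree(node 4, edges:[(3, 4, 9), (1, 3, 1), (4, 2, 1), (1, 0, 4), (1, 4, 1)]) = incident: (3,4), (4,2), (1,4)
= 3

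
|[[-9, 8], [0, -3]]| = 27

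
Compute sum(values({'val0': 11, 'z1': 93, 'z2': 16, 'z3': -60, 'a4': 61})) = 11 + 93 + 16 + (-60) + 61
= 121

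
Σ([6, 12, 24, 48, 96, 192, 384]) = 6 + 12 + 24 + 48 + 96 + 192 + 384
= 762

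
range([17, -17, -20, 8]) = 37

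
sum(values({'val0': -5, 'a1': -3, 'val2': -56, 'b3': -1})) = -65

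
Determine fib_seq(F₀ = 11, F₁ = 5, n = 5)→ [11, 5, 16, 21, 37]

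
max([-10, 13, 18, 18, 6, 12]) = 18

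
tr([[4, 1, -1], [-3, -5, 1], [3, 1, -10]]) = diagonal: 4 + (-5) + (-10)
= -11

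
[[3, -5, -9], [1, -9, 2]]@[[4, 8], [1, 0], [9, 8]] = [[-74, -48], [13, 24]]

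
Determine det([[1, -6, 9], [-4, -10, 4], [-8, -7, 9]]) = (1)*(1)*det([[-10, 4], [-7, 9]]) + (-1)*(-6)*det([[-4, 4], [-8, 9]]) + (1)*(9)*det([[-4, -10], [-8, -7]])
= -62 + -24 + -468
= -554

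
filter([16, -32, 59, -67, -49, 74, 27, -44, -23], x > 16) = [59, 74, 27]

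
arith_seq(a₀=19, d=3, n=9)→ a_0 = 19 + 0*3 = 19
a_1 = 19 + 1*3 = 22
a_2 = 19 + 2*3 = 25
...
= [19, 22, 25, 28, 31, 34, 37, 40, 43]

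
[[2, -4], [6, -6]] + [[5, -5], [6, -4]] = [[7, -9], [12, -10]]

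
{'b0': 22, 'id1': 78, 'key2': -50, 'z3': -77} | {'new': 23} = {'b0': 22, 'id1': 78, 'key2': -50, 'z3': -77, 'new': 23}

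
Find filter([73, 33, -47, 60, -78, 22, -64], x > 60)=[73]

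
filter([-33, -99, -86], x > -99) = [-33, -86]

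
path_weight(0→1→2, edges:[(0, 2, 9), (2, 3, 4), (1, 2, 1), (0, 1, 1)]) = 2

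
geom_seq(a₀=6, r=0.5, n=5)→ a_0 = 6*0.5^0 = 6.0
a_1 = 6*0.5^1 = 3.0
a_2 = 6*0.5^2 = 1.5
...
= [6.0, 3.0, 1.5, 0.75, 0.375]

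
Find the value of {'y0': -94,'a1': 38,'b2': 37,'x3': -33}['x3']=-33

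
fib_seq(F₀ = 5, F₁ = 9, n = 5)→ F_2 = F_1 + F_0 = 14
F_3 = F_2 + F_1 = 23
F_4 = F_3 + F_2 = 37
= [5, 9, 14, 23, 37]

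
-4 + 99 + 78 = 173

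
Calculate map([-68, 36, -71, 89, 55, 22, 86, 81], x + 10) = -68+10=-58, 36+10=46, -71+10=-61, 89+10=99, 55+10=65, 22+10=32, 86+10=96, 81+10=91
= [-58, 46, -61, 99, 65, 32, 96, 91]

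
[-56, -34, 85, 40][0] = -56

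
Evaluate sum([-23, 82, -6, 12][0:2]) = slice → [-23, 82]
(-23) + 82
= 59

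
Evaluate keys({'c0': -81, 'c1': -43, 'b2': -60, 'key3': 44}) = ['c0', 'c1', 'b2', 'key3']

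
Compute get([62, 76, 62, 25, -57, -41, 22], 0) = 62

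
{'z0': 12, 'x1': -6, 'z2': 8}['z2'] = 8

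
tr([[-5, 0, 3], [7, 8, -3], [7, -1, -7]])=diagonal: (-5) + 8 + (-7)
= -4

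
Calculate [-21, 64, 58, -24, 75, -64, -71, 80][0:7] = [-21, 64, 58, -24, 75, -64, -71]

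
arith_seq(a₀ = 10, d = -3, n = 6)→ [10, 7, 4, 1, -2, -5]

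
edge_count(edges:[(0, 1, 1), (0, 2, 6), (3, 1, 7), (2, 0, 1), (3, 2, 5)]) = 5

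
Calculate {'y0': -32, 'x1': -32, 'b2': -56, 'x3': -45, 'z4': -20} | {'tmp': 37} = {'y0': -32, 'x1': -32, 'b2': -56, 'x3': -45, 'z4': -20, 'tmp': 37}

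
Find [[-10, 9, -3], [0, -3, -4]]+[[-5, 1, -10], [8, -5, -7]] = [[-15, 10, -13], [8, -8, -11]]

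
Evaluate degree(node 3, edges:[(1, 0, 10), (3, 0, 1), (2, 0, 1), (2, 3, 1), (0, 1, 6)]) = incident: (3,0), (2,3)
= 2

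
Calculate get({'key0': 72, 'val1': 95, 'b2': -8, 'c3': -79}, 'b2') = -8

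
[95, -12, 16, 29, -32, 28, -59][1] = -12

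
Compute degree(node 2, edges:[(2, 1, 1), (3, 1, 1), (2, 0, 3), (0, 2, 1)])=3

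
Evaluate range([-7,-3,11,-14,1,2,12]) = 26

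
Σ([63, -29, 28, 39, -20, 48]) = 63 + (-29) + 28 + 39 + (-20) + 48
= 129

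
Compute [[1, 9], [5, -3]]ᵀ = [[1, 5], [9, -3]]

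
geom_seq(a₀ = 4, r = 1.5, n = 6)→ a_0 = 4*1.5^0 = 4.0
a_1 = 4*1.5^1 = 6.0
a_2 = 4*1.5^2 = 9.0
...
= [4.0, 6.0, 9.0, 13.5, 20.25, 30.375]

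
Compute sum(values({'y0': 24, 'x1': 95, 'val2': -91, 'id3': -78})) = -50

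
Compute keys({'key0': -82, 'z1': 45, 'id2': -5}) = ['key0', 'z1', 'id2']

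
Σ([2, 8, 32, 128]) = 2 + 8 + 32 + 128
= 170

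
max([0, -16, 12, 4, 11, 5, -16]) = 12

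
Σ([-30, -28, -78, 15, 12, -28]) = -137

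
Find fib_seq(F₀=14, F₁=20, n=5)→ [14, 20, 34, 54, 88]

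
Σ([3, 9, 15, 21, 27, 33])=108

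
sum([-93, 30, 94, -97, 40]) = -26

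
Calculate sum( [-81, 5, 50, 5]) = (-81) + 5 + 50 + 5
= -21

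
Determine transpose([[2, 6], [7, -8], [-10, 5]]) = [[2, 7, -10], [6, -8, 5]]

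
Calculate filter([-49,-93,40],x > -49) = [40]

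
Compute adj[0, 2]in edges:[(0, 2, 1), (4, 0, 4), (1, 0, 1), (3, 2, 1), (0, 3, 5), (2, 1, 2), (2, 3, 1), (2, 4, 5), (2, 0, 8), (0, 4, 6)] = 1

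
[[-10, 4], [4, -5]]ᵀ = [[-10, 4], [4, -5]]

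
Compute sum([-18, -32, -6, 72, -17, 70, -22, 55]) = 102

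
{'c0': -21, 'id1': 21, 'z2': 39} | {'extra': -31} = {'c0': -21, 'id1': 21, 'z2': 39, 'extra': -31}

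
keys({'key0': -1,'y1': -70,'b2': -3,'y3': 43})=['key0', 'y1', 'b2', 'y3']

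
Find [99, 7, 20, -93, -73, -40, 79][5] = -40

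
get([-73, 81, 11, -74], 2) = 11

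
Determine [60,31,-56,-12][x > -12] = keep x where x > -12: 60✓, 31✓, -56✗, -12✗
= [60, 31]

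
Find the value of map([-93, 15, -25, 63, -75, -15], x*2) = [-186, 30, -50, 126, -150, -30]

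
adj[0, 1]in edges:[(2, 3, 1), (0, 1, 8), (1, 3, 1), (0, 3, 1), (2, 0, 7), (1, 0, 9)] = 8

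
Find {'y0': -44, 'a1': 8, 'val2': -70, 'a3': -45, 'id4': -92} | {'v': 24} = {'y0': -44, 'a1': 8, 'val2': -70, 'a3': -45, 'id4': -92, 'v': 24}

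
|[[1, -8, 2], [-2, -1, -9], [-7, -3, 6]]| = (1)*(1)*det([[-1, -9], [-3, 6]]) + (-1)*(-8)*det([[-2, -9], [-7, 6]]) + (1)*(2)*det([[-2, -1], [-7, -3]])
= -33 + -600 + -2
= -635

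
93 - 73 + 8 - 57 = -29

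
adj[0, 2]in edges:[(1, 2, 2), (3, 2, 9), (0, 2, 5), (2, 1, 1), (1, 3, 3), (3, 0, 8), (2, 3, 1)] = 5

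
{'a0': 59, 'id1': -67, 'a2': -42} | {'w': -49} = {'a0': 59, 'id1': -67, 'a2': -42, 'w': -49}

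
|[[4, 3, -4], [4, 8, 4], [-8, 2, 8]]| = -256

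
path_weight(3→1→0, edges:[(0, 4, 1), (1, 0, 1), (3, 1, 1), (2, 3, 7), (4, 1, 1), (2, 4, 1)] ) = 2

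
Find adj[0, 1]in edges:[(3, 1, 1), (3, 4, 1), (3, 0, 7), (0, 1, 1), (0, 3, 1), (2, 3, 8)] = 1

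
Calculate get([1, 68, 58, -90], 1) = 68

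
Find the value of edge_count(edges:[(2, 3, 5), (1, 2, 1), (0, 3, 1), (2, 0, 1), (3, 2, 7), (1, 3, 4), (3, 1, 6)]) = 7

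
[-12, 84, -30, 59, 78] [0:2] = [-12, 84]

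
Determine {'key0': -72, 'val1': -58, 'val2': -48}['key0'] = -72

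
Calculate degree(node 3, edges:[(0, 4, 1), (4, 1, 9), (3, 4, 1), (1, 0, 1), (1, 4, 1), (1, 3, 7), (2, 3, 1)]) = incident: (3,4), (1,3), (2,3)
= 3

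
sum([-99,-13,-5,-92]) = (-99) + (-13) + (-5) + (-92)
= -209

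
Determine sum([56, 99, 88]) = 243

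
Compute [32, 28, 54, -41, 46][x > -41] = keep x where x > -41: 32✓, 28✓, 54✓, -41✗, 46✓
= [32, 28, 54, 46]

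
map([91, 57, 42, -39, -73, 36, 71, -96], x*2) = [182, 114, 84, -78, -146, 72, 142, -192]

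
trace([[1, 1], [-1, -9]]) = diagonal: 1 + (-9)
= -8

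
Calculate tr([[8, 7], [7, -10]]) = -2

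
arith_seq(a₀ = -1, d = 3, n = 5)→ a_0 = -1 + 0*3 = -1
a_1 = -1 + 1*3 = 2
a_2 = -1 + 2*3 = 5
...
= [-1, 2, 5, 8, 11]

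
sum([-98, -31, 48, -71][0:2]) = -129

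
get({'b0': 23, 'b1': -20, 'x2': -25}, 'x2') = -25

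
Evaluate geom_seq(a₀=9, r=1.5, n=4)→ a_0 = 9*1.5^0 = 9.0
a_1 = 9*1.5^1 = 13.5
a_2 = 9*1.5^2 = 20.25
...
= [9.0, 13.5, 20.25, 30.375]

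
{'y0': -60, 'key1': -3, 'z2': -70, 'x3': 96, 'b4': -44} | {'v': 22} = {'y0': -60, 'key1': -3, 'z2': -70, 'x3': 96, 'b4': -44, 'v': 22}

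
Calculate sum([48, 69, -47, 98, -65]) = 103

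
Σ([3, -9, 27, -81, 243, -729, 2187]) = 3 + -9 + 27 + -81 + 243 + -729 + 2187
= 1641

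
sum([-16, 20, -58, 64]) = 10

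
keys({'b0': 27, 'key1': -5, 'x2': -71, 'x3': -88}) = ['b0', 'key1', 'x2', 'x3']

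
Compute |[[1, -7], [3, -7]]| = 14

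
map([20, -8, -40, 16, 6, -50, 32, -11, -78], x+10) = 20+10=30, -8+10=2, -40+10=-30, 16+10=26, 6+10=16, -50+10=-40, 32+10=42, -11+10=-1, -78+10=-68
= [30, 2, -30, 26, 16, -40, 42, -1, -68]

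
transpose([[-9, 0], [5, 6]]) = [[-9, 5], [0, 6]]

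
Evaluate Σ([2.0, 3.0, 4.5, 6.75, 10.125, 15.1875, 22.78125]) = 2.0 + 3.0 + 4.5 + 6.75 + 10.125 + 15.1875 + 22.78125
= 64.34375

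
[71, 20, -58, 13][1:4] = [20, -58, 13]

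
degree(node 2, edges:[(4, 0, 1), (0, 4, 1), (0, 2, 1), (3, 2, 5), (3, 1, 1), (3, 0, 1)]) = incident: (0,2), (3,2)
= 2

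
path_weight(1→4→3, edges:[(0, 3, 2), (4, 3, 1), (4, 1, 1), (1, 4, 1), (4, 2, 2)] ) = w(1→4)=1 + w(4→3)=1
= 2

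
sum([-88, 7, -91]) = -172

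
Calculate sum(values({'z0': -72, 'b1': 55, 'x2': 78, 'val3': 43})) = 104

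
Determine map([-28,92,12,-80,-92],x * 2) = [-56, 184, 24, -160, -184]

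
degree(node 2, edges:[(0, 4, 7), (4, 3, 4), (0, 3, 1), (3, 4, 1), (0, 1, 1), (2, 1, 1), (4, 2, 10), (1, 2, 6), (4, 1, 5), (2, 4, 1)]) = incident: (2,1), (4,2), (1,2), (2,4)
= 4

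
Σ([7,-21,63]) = 49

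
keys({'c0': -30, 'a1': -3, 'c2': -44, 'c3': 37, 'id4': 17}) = ['c0', 'a1', 'c2', 'c3', 'id4']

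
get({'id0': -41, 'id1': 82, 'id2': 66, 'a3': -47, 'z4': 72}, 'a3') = -47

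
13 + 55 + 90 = 158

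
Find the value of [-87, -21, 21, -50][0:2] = [-87, -21]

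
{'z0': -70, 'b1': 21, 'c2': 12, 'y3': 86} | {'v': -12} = {'z0': -70, 'b1': 21, 'c2': 12, 'y3': 86, 'v': -12}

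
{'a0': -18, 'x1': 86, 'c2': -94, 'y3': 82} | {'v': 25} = {'a0': -18, 'x1': 86, 'c2': -94, 'y3': 82, 'v': 25}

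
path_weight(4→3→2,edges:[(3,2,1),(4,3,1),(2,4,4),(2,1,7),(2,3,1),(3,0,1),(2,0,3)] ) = w(4→3)=1 + w(3→2)=1
= 2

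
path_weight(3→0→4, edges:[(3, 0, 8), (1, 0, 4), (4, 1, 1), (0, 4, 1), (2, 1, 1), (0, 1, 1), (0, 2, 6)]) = 9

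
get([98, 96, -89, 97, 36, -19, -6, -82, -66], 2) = -89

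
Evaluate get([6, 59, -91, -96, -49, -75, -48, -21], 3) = -96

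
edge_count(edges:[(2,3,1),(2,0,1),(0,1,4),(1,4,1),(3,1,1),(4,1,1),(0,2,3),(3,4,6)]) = 8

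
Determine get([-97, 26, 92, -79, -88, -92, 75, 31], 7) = 31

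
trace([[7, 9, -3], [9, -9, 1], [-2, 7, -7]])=-9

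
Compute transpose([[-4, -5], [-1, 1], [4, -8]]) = [[-4, -1, 4], [-5, 1, -8]]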